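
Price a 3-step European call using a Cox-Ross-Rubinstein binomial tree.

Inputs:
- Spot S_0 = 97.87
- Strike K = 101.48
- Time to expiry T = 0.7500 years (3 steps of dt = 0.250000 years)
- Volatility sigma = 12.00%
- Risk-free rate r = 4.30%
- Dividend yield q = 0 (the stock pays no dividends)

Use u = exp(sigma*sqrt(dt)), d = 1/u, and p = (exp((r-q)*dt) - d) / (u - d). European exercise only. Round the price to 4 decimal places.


dt = T/N = 0.250000
u = exp(sigma*sqrt(dt)) = 1.061837; d = 1/u = 0.941765
p = (exp((r-q)*dt) - d) / (u - d) = 0.575017
Discount per step: exp(-r*dt) = 0.989308
Stock lattice S(k, i) with i counting down-moves:
  k=0: S(0,0) = 97.8700
  k=1: S(1,0) = 103.9219; S(1,1) = 92.1705
  k=2: S(2,0) = 110.3481; S(2,1) = 97.8700; S(2,2) = 86.8029
  k=3: S(3,0) = 117.1717; S(3,1) = 103.9219; S(3,2) = 92.1705; S(3,3) = 81.7479
Terminal payoffs V(N, i) = max(S_T - K, 0):
  V(3,0) = 15.691663; V(3,1) = 2.441943; V(3,2) = 0.000000; V(3,3) = 0.000000
Backward induction: V(k, i) = exp(-r*dt) * [p * V(k+1, i) + (1-p) * V(k+1, i+1)].
  V(2,0) = exp(-r*dt) * [p*15.691663 + (1-p)*2.441943] = 9.953184
  V(2,1) = exp(-r*dt) * [p*2.441943 + (1-p)*0.000000] = 1.389145
  V(2,2) = exp(-r*dt) * [p*0.000000 + (1-p)*0.000000] = 0.000000
  V(1,0) = exp(-r*dt) * [p*9.953184 + (1-p)*1.389145] = 6.246106
  V(1,1) = exp(-r*dt) * [p*1.389145 + (1-p)*0.000000] = 0.790241
  V(0,0) = exp(-r*dt) * [p*6.246106 + (1-p)*0.790241] = 3.885462

Answer: Price = V(0,0) = 3.8855


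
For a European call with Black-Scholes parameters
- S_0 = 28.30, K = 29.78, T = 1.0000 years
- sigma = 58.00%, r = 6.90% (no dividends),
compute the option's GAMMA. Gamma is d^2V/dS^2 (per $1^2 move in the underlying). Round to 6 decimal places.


Answer: Gamma = 0.023084

Derivation:
d1 = 0.3210772024; d2 = -0.2589227976
phi(d1) = 0.3788996752; exp(-qT) = 1.0000000000; exp(-rT) = 0.9333266801
Gamma = exp(-qT) * phi(d1) / (S * sigma * sqrt(T)) = 1.0000000000 * 0.3788996752 / (28.3000 * 0.5800 * 1.0000000000) = 0.023084


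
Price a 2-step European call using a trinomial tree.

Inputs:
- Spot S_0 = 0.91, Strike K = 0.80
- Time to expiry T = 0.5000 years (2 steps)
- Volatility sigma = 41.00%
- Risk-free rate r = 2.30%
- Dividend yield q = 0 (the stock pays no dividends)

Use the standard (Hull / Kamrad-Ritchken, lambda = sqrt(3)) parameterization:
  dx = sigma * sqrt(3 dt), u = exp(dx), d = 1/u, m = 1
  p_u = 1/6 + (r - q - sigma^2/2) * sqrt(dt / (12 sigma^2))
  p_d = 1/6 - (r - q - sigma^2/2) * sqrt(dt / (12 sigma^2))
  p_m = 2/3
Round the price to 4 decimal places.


Answer: Price = V(0,0) = 0.1714

Derivation:
dt = T/N = 0.250000; dx = sigma*sqrt(3*dt) = 0.355070
u = exp(dx) = 1.426281; d = 1/u = 0.701124
p_u = 0.145174, p_m = 0.666667, p_d = 0.188159
Discount per step: exp(-r*dt) = 0.994266
Stock lattice S(k, j) with j the centered position index:
  k=0: S(0,+0) = 0.9100
  k=1: S(1,-1) = 0.6380; S(1,+0) = 0.9100; S(1,+1) = 1.2979
  k=2: S(2,-2) = 0.4473; S(2,-1) = 0.6380; S(2,+0) = 0.9100; S(2,+1) = 1.2979; S(2,+2) = 1.8512
Terminal payoffs V(N, j) = max(S_T - K, 0):
  V(2,-2) = 0.000000; V(2,-1) = 0.000000; V(2,+0) = 0.110000; V(2,+1) = 0.497916; V(2,+2) = 1.051193
Backward induction: V(k, j) = exp(-r*dt) * [p_u * V(k+1, j+1) + p_m * V(k+1, j) + p_d * V(k+1, j-1)]
  V(1,-1) = exp(-r*dt) * [p_u*0.110000 + p_m*0.000000 + p_d*0.000000] = 0.015878
  V(1,+0) = exp(-r*dt) * [p_u*0.497916 + p_m*0.110000 + p_d*0.000000] = 0.144783
  V(1,+1) = exp(-r*dt) * [p_u*1.051193 + p_m*0.497916 + p_d*0.110000] = 0.502351
  V(0,+0) = exp(-r*dt) * [p_u*0.502351 + p_m*0.144783 + p_d*0.015878] = 0.171449


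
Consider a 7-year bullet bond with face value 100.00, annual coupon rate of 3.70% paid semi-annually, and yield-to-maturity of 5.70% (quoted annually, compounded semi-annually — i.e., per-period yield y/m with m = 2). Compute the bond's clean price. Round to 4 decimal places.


Coupon per period c = face * coupon_rate / m = 1.850000
Periods per year m = 2; per-period yield y/m = 0.028500
Number of cashflows N = 14
Cashflows (t years, CF_t, discount factor 1/(1+y/m)^(m*t), PV):
  t = 0.5000: CF_t = 1.850000, DF = 0.972290, PV = 1.798736
  t = 1.0000: CF_t = 1.850000, DF = 0.945347, PV = 1.748893
  t = 1.5000: CF_t = 1.850000, DF = 0.919152, PV = 1.700430
  t = 2.0000: CF_t = 1.850000, DF = 0.893682, PV = 1.653311
  t = 2.5000: CF_t = 1.850000, DF = 0.868917, PV = 1.607497
  t = 3.0000: CF_t = 1.850000, DF = 0.844840, PV = 1.562953
  t = 3.5000: CF_t = 1.850000, DF = 0.821429, PV = 1.519643
  t = 4.0000: CF_t = 1.850000, DF = 0.798667, PV = 1.477534
  t = 4.5000: CF_t = 1.850000, DF = 0.776536, PV = 1.436591
  t = 5.0000: CF_t = 1.850000, DF = 0.755018, PV = 1.396782
  t = 5.5000: CF_t = 1.850000, DF = 0.734096, PV = 1.358077
  t = 6.0000: CF_t = 1.850000, DF = 0.713754, PV = 1.320445
  t = 6.5000: CF_t = 1.850000, DF = 0.693976, PV = 1.283855
  t = 7.0000: CF_t = 101.850000, DF = 0.674745, PV = 68.722807
Price P = sum_t PV_t = 88.587554

Answer: Price = 88.5876


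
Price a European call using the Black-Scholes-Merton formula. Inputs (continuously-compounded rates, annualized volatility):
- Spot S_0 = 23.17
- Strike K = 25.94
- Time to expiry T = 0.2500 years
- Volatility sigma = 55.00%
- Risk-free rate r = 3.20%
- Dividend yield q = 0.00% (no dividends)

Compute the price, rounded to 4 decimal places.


Answer: Price = 1.5834

Derivation:
d1 = (ln(S/K) + (r - q + 0.5*sigma^2) * T) / (sigma * sqrt(T)) = -0.24405578
d2 = d1 - sigma * sqrt(T) = -0.51905578
exp(-rT) = 0.99203191; exp(-qT) = 1.00000000
C = S_0 * exp(-qT) * N(d1) - K * exp(-rT) * N(d2)
N(d1) = 0.40359381; N(d2) = 0.30186092
C = 23.1700 * 1.00000000 * 0.40359381 - 25.9400 * 0.99203191 * 0.30186092 = 1.5834


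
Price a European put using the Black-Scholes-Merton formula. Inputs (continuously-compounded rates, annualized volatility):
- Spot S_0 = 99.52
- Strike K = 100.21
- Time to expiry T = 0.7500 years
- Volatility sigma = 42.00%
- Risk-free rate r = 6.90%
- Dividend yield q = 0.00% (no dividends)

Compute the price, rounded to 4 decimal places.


d1 = (ln(S/K) + (r - q + 0.5*sigma^2) * T) / (sigma * sqrt(T)) = 0.30514514
d2 = d1 - sigma * sqrt(T) = -0.05858553
exp(-rT) = 0.94956623; exp(-qT) = 1.00000000
P = K * exp(-rT) * N(-d2) - S_0 * exp(-qT) * N(-d1)
N(-d1) = 0.38012781; N(-d2) = 0.52335888
P = 100.2100 * 0.94956623 * 0.52335888 - 99.5200 * 1.00000000 * 0.38012781 = 11.9704

Answer: Price = 11.9704


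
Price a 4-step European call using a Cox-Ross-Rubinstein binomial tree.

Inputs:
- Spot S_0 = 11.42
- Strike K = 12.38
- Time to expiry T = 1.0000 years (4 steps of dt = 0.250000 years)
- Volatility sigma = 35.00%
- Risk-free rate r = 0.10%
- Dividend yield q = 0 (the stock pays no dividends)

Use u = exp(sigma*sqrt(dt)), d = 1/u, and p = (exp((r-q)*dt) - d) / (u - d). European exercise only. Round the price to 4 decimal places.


Answer: Price = V(0,0) = 1.2555

Derivation:
dt = T/N = 0.250000
u = exp(sigma*sqrt(dt)) = 1.191246; d = 1/u = 0.839457
p = (exp((r-q)*dt) - d) / (u - d) = 0.457072
Discount per step: exp(-r*dt) = 0.999750
Stock lattice S(k, i) with i counting down-moves:
  k=0: S(0,0) = 11.4200
  k=1: S(1,0) = 13.6040; S(1,1) = 9.5866
  k=2: S(2,0) = 16.2058; S(2,1) = 11.4200; S(2,2) = 8.0475
  k=3: S(3,0) = 19.3050; S(3,1) = 13.6040; S(3,2) = 9.5866; S(3,3) = 6.7556
  k=4: S(4,0) = 22.9971; S(4,1) = 16.2058; S(4,2) = 11.4200; S(4,3) = 8.0475; S(4,4) = 5.6710
Terminal payoffs V(N, i) = max(S_T - K, 0):
  V(4,0) = 10.617056; V(4,1) = 3.825751; V(4,2) = 0.000000; V(4,3) = 0.000000; V(4,4) = 0.000000
Backward induction: V(k, i) = exp(-r*dt) * [p * V(k+1, i) + (1-p) * V(k+1, i+1)].
  V(3,0) = exp(-r*dt) * [p*10.617056 + (1-p)*3.825751] = 6.928135
  V(3,1) = exp(-r*dt) * [p*3.825751 + (1-p)*0.000000] = 1.748207
  V(3,2) = exp(-r*dt) * [p*0.000000 + (1-p)*0.000000] = 0.000000
  V(3,3) = exp(-r*dt) * [p*0.000000 + (1-p)*0.000000] = 0.000000
  V(2,0) = exp(-r*dt) * [p*6.928135 + (1-p)*1.748207] = 4.114778
  V(2,1) = exp(-r*dt) * [p*1.748207 + (1-p)*0.000000] = 0.798857
  V(2,2) = exp(-r*dt) * [p*0.000000 + (1-p)*0.000000] = 0.000000
  V(1,0) = exp(-r*dt) * [p*4.114778 + (1-p)*0.798857] = 2.313893
  V(1,1) = exp(-r*dt) * [p*0.798857 + (1-p)*0.000000] = 0.365044
  V(0,0) = exp(-r*dt) * [p*2.313893 + (1-p)*0.365044] = 1.255495


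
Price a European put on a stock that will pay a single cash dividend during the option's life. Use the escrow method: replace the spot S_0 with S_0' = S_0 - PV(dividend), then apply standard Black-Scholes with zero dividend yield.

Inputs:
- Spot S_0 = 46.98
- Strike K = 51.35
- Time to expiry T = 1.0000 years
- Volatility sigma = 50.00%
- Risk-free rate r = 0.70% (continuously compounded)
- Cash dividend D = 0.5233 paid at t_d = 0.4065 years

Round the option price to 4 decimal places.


Answer: Price = 12.0485

Derivation:
PV(D) = D * exp(-r * t_d) = 0.5233 * 0.99715854 = 0.52181307
S_0' = S_0 - PV(D) = 46.9800 - 0.52181307 = 46.45818693
d1 = (ln(S_0'/K) + (r + sigma^2/2)*T) / (sigma*sqrt(T)) = 0.06377553
d2 = d1 - sigma*sqrt(T) = -0.43622447
exp(-rT) = 0.99302444
N(-d1) = 0.47457448; N(-d2) = 0.66866306
P = K * exp(-rT) * N(-d2) - S_0' * N(-d1) = 51.3500 * 0.99302444 * 0.66866306 - 46.45818693 * 0.47457448 = 12.0485


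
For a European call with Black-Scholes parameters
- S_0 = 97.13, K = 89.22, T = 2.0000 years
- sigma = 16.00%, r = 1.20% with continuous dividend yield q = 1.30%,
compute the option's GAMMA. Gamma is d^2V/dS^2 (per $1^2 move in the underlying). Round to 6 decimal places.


Answer: Gamma = 0.015764

Derivation:
d1 = 0.4797059148; d2 = 0.2534317449
phi(d1) = 0.3555827040; exp(-qT) = 0.9743350896; exp(-rT) = 0.9762857098
Gamma = exp(-qT) * phi(d1) / (S * sigma * sqrt(T)) = 0.9743350896 * 0.3555827040 / (97.1300 * 0.1600 * 1.4142135624) = 0.015764


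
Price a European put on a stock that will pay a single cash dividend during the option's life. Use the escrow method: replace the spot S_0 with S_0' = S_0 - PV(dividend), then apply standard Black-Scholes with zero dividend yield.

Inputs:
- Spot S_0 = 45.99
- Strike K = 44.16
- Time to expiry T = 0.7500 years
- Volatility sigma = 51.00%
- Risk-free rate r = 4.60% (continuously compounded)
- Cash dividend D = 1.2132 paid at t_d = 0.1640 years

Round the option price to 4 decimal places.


PV(D) = D * exp(-r * t_d) = 1.2132 * 0.99248438 = 1.20408206
S_0' = S_0 - PV(D) = 45.9900 - 1.20408206 = 44.78591794
d1 = (ln(S_0'/K) + (r + sigma^2/2)*T) / (sigma*sqrt(T)) = 0.33081459
d2 = d1 - sigma*sqrt(T) = -0.11085837
exp(-rT) = 0.96608834
N(-d1) = 0.37039227; N(-d2) = 0.54413567
P = K * exp(-rT) * N(-d2) - S_0' * N(-d1) = 44.1600 * 0.96608834 * 0.54413567 - 44.78591794 * 0.37039227 = 6.6258

Answer: Price = 6.6258


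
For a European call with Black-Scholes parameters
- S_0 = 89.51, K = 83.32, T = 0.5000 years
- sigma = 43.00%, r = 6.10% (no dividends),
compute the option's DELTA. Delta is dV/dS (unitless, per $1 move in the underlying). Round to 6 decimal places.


d1 = 0.4880244939; d2 = 0.1839685780
phi(d1) = 0.3541543349; exp(-qT) = 1.0000000000; exp(-rT) = 0.9699604321
N(d1) = 0.6872337541
Delta = exp(-qT) * N(d1) = 1.0000000000 * 0.6872337541 = 0.687234

Answer: Delta = 0.687234


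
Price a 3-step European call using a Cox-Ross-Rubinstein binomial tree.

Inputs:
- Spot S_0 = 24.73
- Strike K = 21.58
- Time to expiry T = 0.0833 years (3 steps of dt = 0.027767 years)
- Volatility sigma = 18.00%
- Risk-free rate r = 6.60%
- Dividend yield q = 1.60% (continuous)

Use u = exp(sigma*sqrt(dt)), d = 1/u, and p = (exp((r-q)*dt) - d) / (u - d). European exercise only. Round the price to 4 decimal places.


Answer: Price = V(0,0) = 3.2354

Derivation:
dt = T/N = 0.027767
u = exp(sigma*sqrt(dt)) = 1.030448; d = 1/u = 0.970451
p = (exp((r-q)*dt) - d) / (u - d) = 0.515658
Discount per step: exp(-r*dt) = 0.998169
Stock lattice S(k, i) with i counting down-moves:
  k=0: S(0,0) = 24.7300
  k=1: S(1,0) = 25.4830; S(1,1) = 23.9993
  k=2: S(2,0) = 26.2589; S(2,1) = 24.7300; S(2,2) = 23.2901
  k=3: S(3,0) = 27.0584; S(3,1) = 25.4830; S(3,2) = 23.9993; S(3,3) = 22.6019
Terminal payoffs V(N, i) = max(S_T - K, 0):
  V(3,0) = 5.478443; V(3,1) = 3.902988; V(3,2) = 2.419262; V(3,3) = 1.021925
Backward induction: V(k, i) = exp(-r*dt) * [p * V(k+1, i) + (1-p) * V(k+1, i+1)].
  V(2,0) = exp(-r*dt) * [p*5.478443 + (1-p)*3.902988] = 4.706751
  V(2,1) = exp(-r*dt) * [p*3.902988 + (1-p)*2.419262] = 3.178527
  V(2,2) = exp(-r*dt) * [p*2.419262 + (1-p)*1.021925] = 1.739283
  V(1,0) = exp(-r*dt) * [p*4.706751 + (1-p)*3.178527] = 3.959306
  V(1,1) = exp(-r*dt) * [p*3.178527 + (1-p)*1.739283] = 2.476898
  V(0,0) = exp(-r*dt) * [p*3.959306 + (1-p)*2.476898] = 3.235379


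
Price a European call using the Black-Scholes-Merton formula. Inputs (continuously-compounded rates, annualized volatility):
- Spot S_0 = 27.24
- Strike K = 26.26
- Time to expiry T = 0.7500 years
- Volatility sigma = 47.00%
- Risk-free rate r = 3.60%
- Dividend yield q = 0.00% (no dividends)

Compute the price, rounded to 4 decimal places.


d1 = (ln(S/K) + (r - q + 0.5*sigma^2) * T) / (sigma * sqrt(T)) = 0.35986638
d2 = d1 - sigma * sqrt(T) = -0.04716556
exp(-rT) = 0.97336124; exp(-qT) = 1.00000000
C = S_0 * exp(-qT) * N(d1) - K * exp(-rT) * N(d2)
N(d1) = 0.64052647; N(d2) = 0.48119064
C = 27.2400 * 1.00000000 * 0.64052647 - 26.2600 * 0.97336124 * 0.48119064 = 5.1485

Answer: Price = 5.1485


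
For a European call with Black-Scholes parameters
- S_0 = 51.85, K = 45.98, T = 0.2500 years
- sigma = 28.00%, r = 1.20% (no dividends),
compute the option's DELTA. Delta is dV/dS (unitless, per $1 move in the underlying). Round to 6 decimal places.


Answer: Delta = 0.828850

Derivation:
d1 = 0.9496315381; d2 = 0.8096315381
phi(d1) = 0.2541479853; exp(-qT) = 1.0000000000; exp(-rT) = 0.9970044955
N(d1) = 0.8288502462
Delta = exp(-qT) * N(d1) = 1.0000000000 * 0.8288502462 = 0.828850


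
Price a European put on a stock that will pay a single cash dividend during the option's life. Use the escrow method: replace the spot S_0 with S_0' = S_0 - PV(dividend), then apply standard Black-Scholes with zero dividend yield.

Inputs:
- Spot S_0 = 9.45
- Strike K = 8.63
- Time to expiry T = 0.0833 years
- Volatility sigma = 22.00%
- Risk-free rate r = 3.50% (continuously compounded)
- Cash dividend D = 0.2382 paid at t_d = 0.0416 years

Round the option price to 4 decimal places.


PV(D) = D * exp(-r * t_d) = 0.2382 * 0.99854506 = 0.23785343
S_0' = S_0 - PV(D) = 9.4500 - 0.23785343 = 9.21214657
d1 = (ln(S_0'/K) + (r + sigma^2/2)*T) / (sigma*sqrt(T)) = 1.10573798
d2 = d1 - sigma*sqrt(T) = 1.04224215
exp(-rT) = 0.99708875
N(-d1) = 0.13441997; N(-d2) = 0.14864971
P = K * exp(-rT) * N(-d2) - S_0' * N(-d1) = 8.6300 * 0.99708875 * 0.14864971 - 9.21214657 * 0.13441997 = 0.0408

Answer: Price = 0.0408


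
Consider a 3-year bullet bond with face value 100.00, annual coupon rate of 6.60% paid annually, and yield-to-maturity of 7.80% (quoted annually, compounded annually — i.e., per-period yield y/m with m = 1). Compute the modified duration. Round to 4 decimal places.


Answer: Modified duration = 2.6113

Derivation:
Coupon per period c = face * coupon_rate / m = 6.600000
Periods per year m = 1; per-period yield y/m = 0.078000
Number of cashflows N = 3
Cashflows (t years, CF_t, discount factor 1/(1+y/m)^(m*t), PV):
  t = 1.0000: CF_t = 6.600000, DF = 0.927644, PV = 6.122449
  t = 2.0000: CF_t = 6.600000, DF = 0.860523, PV = 5.679452
  t = 3.0000: CF_t = 106.600000, DF = 0.798259, PV = 85.094389
Price P = sum_t PV_t = 96.896289
First compute Macaulay numerator sum_t t * PV_t:
  t * PV_t at t = 1.0000: 6.122449
  t * PV_t at t = 2.0000: 11.358903
  t * PV_t at t = 3.0000: 255.283166
Macaulay duration D = 272.764518 / 96.896289 = 2.815015
Modified duration = D / (1 + y/m) = 2.815015 / (1 + 0.078000) = 2.611331


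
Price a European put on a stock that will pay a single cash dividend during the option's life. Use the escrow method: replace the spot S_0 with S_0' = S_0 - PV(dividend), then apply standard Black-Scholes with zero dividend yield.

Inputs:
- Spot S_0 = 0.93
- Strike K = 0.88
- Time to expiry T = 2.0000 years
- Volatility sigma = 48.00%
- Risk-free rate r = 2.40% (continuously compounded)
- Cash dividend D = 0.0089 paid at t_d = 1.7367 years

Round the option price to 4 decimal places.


Answer: Price = 0.1946

Derivation:
PV(D) = D * exp(-r * t_d) = 0.0089 * 0.95917590 = 0.00853667
S_0' = S_0 - PV(D) = 0.9300 - 0.00853667 = 0.92146333
d1 = (ln(S_0'/K) + (r + sigma^2/2)*T) / (sigma*sqrt(T)) = 0.47794685
d2 = d1 - sigma*sqrt(T) = -0.20087566
exp(-rT) = 0.95313379
N(-d1) = 0.31634402; N(-d2) = 0.57960210
P = K * exp(-rT) * N(-d2) - S_0' * N(-d1) = 0.8800 * 0.95313379 * 0.57960210 - 0.92146333 * 0.31634402 = 0.1946


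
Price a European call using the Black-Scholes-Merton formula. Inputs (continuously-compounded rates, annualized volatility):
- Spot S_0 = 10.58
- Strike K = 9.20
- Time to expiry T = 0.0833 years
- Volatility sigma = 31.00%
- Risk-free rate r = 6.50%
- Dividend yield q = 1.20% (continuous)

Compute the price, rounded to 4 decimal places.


Answer: Price = 1.4390

Derivation:
d1 = (ln(S/K) + (r - q + 0.5*sigma^2) * T) / (sigma * sqrt(T)) = 1.65616522
d2 = d1 - sigma * sqrt(T) = 1.56669382
exp(-rT) = 0.99460013; exp(-qT) = 0.99900090
C = S_0 * exp(-qT) * N(d1) - K * exp(-rT) * N(d2)
N(d1) = 0.95115582; N(d2) = 0.94140686
C = 10.5800 * 0.99900090 * 0.95115582 - 9.2000 * 0.99460013 * 0.94140686 = 1.4390


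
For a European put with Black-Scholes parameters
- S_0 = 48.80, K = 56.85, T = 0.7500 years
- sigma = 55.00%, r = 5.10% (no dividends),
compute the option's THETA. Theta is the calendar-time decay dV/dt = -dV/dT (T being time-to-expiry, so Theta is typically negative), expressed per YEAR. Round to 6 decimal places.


Answer: Theta = -4.273796

Derivation:
d1 = -0.0020961118; d2 = -0.4784100839
phi(d1) = 0.3989414040; exp(-qT) = 1.0000000000; exp(-rT) = 0.9624722927
Theta = -S*exp(-qT)*phi(d1)*sigma/(2*sqrt(T)) + r*K*exp(-rT)*N(-d2) - q*S*exp(-qT)*N(-d1)
N(-d1) = 0.5008362270; N(-d2) = 0.6838208211; sqrt(T) = 0.8660254038
Term 1 = -48.8000 * 1.0000000000 * 0.3989414040 * 0.5500 / (2 * 0.8660254038) = -6.1820284003
Term 2 = 0.0510 * 56.8500 * 0.9624722927 * 0.6838208211 = 1.9082321180
Term 3 = 0 (no dividend yield, q = 0)
Theta = -6.1820284003 + (1.9082321180) + (0.0000000000) = -4.273796


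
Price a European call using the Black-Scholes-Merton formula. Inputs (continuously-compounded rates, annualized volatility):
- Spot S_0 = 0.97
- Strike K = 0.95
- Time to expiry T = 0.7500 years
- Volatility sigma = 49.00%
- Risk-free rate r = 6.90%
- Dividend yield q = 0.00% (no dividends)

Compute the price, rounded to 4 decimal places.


d1 = (ln(S/K) + (r - q + 0.5*sigma^2) * T) / (sigma * sqrt(T)) = 0.38322293
d2 = d1 - sigma * sqrt(T) = -0.04112952
exp(-rT) = 0.94956623; exp(-qT) = 1.00000000
C = S_0 * exp(-qT) * N(d1) - K * exp(-rT) * N(d2)
N(d1) = 0.64922276; N(d2) = 0.48359632
C = 0.9700 * 1.00000000 * 0.64922276 - 0.9500 * 0.94956623 * 0.48359632 = 0.1935

Answer: Price = 0.1935


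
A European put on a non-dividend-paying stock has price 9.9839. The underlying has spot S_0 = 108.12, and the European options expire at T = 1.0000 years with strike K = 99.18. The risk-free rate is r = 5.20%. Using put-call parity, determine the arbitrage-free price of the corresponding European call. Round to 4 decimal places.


Put-call parity: C - P = S_0 * exp(-qT) - K * exp(-rT).
S_0 * exp(-qT) = 108.1200 * 1.00000000 = 108.12000000
K * exp(-rT) = 99.1800 * 0.94932887 = 94.15443701
C = P + S*exp(-qT) - K*exp(-rT)
C = 9.9839 + 108.12000000 - 94.15443701 = 23.9495

Answer: Call price = 23.9495


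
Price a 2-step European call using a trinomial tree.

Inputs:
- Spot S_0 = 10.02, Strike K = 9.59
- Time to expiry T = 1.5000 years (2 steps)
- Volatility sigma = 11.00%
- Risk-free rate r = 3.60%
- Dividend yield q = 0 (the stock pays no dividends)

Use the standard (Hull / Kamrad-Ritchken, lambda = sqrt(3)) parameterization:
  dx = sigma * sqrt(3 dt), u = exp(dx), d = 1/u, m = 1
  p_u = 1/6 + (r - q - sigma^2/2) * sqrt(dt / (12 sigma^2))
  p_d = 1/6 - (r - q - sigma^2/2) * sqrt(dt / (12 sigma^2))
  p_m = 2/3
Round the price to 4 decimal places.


dt = T/N = 0.750000; dx = sigma*sqrt(3*dt) = 0.165000
u = exp(dx) = 1.179393; d = 1/u = 0.847894
p_u = 0.234735, p_m = 0.666667, p_d = 0.098598
Discount per step: exp(-r*dt) = 0.973361
Stock lattice S(k, j) with j the centered position index:
  k=0: S(0,+0) = 10.0200
  k=1: S(1,-1) = 8.4959; S(1,+0) = 10.0200; S(1,+1) = 11.8175
  k=2: S(2,-2) = 7.2036; S(2,-1) = 8.4959; S(2,+0) = 10.0200; S(2,+1) = 11.8175; S(2,+2) = 13.9375
Terminal payoffs V(N, j) = max(S_T - K, 0):
  V(2,-2) = 0.000000; V(2,-1) = 0.000000; V(2,+0) = 0.430000; V(2,+1) = 2.227519; V(2,+2) = 4.347501
Backward induction: V(k, j) = exp(-r*dt) * [p_u * V(k+1, j+1) + p_m * V(k+1, j) + p_d * V(k+1, j-1)]
  V(1,-1) = exp(-r*dt) * [p_u*0.430000 + p_m*0.000000 + p_d*0.000000] = 0.098247
  V(1,+0) = exp(-r*dt) * [p_u*2.227519 + p_m*0.430000 + p_d*0.000000] = 0.787978
  V(1,+1) = exp(-r*dt) * [p_u*4.347501 + p_m*2.227519 + p_d*0.430000] = 2.480047
  V(0,+0) = exp(-r*dt) * [p_u*2.480047 + p_m*0.787978 + p_d*0.098247] = 1.087399

Answer: Price = V(0,0) = 1.0874


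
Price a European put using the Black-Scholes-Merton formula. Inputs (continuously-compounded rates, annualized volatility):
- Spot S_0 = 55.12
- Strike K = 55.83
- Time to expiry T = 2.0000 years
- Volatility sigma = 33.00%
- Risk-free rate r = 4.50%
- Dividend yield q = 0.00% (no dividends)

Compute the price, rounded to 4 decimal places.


Answer: Price = 7.8758

Derivation:
d1 = (ln(S/K) + (r - q + 0.5*sigma^2) * T) / (sigma * sqrt(T)) = 0.39876809
d2 = d1 - sigma * sqrt(T) = -0.06792239
exp(-rT) = 0.91393119; exp(-qT) = 1.00000000
P = K * exp(-rT) * N(-d2) - S_0 * exp(-qT) * N(-d1)
N(-d1) = 0.34503205; N(-d2) = 0.52707629
P = 55.8300 * 0.91393119 * 0.52707629 - 55.1200 * 1.00000000 * 0.34503205 = 7.8758


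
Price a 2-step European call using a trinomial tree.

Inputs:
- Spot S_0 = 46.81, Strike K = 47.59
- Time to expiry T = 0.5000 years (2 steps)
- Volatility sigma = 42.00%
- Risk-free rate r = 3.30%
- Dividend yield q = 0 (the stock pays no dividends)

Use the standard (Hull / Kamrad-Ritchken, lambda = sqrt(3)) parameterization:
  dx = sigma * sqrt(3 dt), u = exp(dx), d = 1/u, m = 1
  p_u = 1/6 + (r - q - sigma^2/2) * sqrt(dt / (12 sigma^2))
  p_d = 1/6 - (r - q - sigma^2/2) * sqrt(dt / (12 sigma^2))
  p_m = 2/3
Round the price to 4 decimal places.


dt = T/N = 0.250000; dx = sigma*sqrt(3*dt) = 0.363731
u = exp(dx) = 1.438687; d = 1/u = 0.695078
p_u = 0.147697, p_m = 0.666667, p_d = 0.185637
Discount per step: exp(-r*dt) = 0.991784
Stock lattice S(k, j) with j the centered position index:
  k=0: S(0,+0) = 46.8100
  k=1: S(1,-1) = 32.5366; S(1,+0) = 46.8100; S(1,+1) = 67.3449
  k=2: S(2,-2) = 22.6155; S(2,-1) = 32.5366; S(2,+0) = 46.8100; S(2,+1) = 67.3449; S(2,+2) = 96.8882
Terminal payoffs V(N, j) = max(S_T - K, 0):
  V(2,-2) = 0.000000; V(2,-1) = 0.000000; V(2,+0) = 0.000000; V(2,+1) = 19.754923; V(2,+2) = 49.298244
Backward induction: V(k, j) = exp(-r*dt) * [p_u * V(k+1, j+1) + p_m * V(k+1, j) + p_d * V(k+1, j-1)]
  V(1,-1) = exp(-r*dt) * [p_u*0.000000 + p_m*0.000000 + p_d*0.000000] = 0.000000
  V(1,+0) = exp(-r*dt) * [p_u*19.754923 + p_m*0.000000 + p_d*0.000000] = 2.893762
  V(1,+1) = exp(-r*dt) * [p_u*49.298244 + p_m*19.754923 + p_d*0.000000] = 20.283104
  V(0,+0) = exp(-r*dt) * [p_u*20.283104 + p_m*2.893762 + p_d*0.000000] = 4.884457

Answer: Price = V(0,0) = 4.8845


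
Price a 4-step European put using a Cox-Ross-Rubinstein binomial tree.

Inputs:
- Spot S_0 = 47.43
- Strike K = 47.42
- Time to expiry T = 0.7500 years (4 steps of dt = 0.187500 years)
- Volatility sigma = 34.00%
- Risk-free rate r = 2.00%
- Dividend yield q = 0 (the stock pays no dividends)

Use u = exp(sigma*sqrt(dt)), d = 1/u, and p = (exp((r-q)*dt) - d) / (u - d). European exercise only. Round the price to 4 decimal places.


Answer: Price = V(0,0) = 4.8296

Derivation:
dt = T/N = 0.187500
u = exp(sigma*sqrt(dt)) = 1.158614; d = 1/u = 0.863100
p = (exp((r-q)*dt) - d) / (u - d) = 0.475974
Discount per step: exp(-r*dt) = 0.996257
Stock lattice S(k, i) with i counting down-moves:
  k=0: S(0,0) = 47.4300
  k=1: S(1,0) = 54.9531; S(1,1) = 40.9368
  k=2: S(2,0) = 63.6694; S(2,1) = 47.4300; S(2,2) = 35.3326
  k=3: S(3,0) = 73.7682; S(3,1) = 54.9531; S(3,2) = 40.9368; S(3,3) = 30.4956
  k=4: S(4,0) = 85.4689; S(4,1) = 63.6694; S(4,2) = 47.4300; S(4,3) = 35.3326; S(4,4) = 26.3208
Terminal payoffs V(N, i) = max(K - S_T, 0):
  V(4,0) = 0.000000; V(4,1) = 0.000000; V(4,2) = 0.000000; V(4,3) = 12.087391; V(4,4) = 21.099248
Backward induction: V(k, i) = exp(-r*dt) * [p * V(k+1, i) + (1-p) * V(k+1, i+1)].
  V(3,0) = exp(-r*dt) * [p*0.000000 + (1-p)*0.000000] = 0.000000
  V(3,1) = exp(-r*dt) * [p*0.000000 + (1-p)*0.000000] = 0.000000
  V(3,2) = exp(-r*dt) * [p*0.000000 + (1-p)*12.087391] = 6.310401
  V(3,3) = exp(-r*dt) * [p*12.087391 + (1-p)*21.099248] = 16.746921
  V(2,0) = exp(-r*dt) * [p*0.000000 + (1-p)*0.000000] = 0.000000
  V(2,1) = exp(-r*dt) * [p*0.000000 + (1-p)*6.310401] = 3.294438
  V(2,2) = exp(-r*dt) * [p*6.310401 + (1-p)*16.746921] = 11.735320
  V(1,0) = exp(-r*dt) * [p*0.000000 + (1-p)*3.294438] = 1.719910
  V(1,1) = exp(-r*dt) * [p*3.294438 + (1-p)*11.735320] = 7.688794
  V(0,0) = exp(-r*dt) * [p*1.719910 + (1-p)*7.688794] = 4.829616


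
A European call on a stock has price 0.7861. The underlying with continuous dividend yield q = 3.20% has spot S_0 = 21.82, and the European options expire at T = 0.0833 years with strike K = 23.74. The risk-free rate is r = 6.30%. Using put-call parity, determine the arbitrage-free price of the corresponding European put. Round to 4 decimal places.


Answer: Put price = 2.6399

Derivation:
Put-call parity: C - P = S_0 * exp(-qT) - K * exp(-rT).
S_0 * exp(-qT) = 21.8200 * 0.99733795 = 21.76191406
K * exp(-rT) = 23.7400 * 0.99476585 = 23.61574119
P = C - S*exp(-qT) + K*exp(-rT)
P = 0.7861 - 21.76191406 + 23.61574119 = 2.6399


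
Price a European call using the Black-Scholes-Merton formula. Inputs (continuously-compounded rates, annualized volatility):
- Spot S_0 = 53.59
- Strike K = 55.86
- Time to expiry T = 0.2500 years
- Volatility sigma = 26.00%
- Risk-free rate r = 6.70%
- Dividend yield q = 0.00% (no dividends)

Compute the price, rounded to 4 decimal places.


Answer: Price = 2.1917

Derivation:
d1 = (ln(S/K) + (r - q + 0.5*sigma^2) * T) / (sigma * sqrt(T)) = -0.12527752
d2 = d1 - sigma * sqrt(T) = -0.25527752
exp(-rT) = 0.98338950; exp(-qT) = 1.00000000
C = S_0 * exp(-qT) * N(d1) - K * exp(-rT) * N(d2)
N(d1) = 0.45015193; N(d2) = 0.39925438
C = 53.5900 * 1.00000000 * 0.45015193 - 55.8600 * 0.98338950 * 0.39925438 = 2.1917


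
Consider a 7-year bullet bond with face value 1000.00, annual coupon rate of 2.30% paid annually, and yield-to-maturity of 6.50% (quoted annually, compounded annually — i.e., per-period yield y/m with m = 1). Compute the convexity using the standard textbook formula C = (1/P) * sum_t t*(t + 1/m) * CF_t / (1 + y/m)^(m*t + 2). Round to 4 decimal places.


Answer: Convexity = 44.4258

Derivation:
Coupon per period c = face * coupon_rate / m = 23.000000
Periods per year m = 1; per-period yield y/m = 0.065000
Number of cashflows N = 7
Cashflows (t years, CF_t, discount factor 1/(1+y/m)^(m*t), PV):
  t = 1.0000: CF_t = 23.000000, DF = 0.938967, PV = 21.596244
  t = 2.0000: CF_t = 23.000000, DF = 0.881659, PV = 20.278164
  t = 3.0000: CF_t = 23.000000, DF = 0.827849, PV = 19.040529
  t = 4.0000: CF_t = 23.000000, DF = 0.777323, PV = 17.878431
  t = 5.0000: CF_t = 23.000000, DF = 0.729881, PV = 16.787259
  t = 6.0000: CF_t = 23.000000, DF = 0.685334, PV = 15.762685
  t = 7.0000: CF_t = 1023.000000, DF = 0.643506, PV = 658.306858
Price P = sum_t PV_t = 769.650170
Convexity numerator sum_t t*(t + 1/m) * CF_t / (1+y/m)^(m*t + 2):
  t = 1.0000: term = 38.081058
  t = 2.0000: term = 107.270587
  t = 3.0000: term = 201.447111
  t = 4.0000: term = 315.253695
  t = 5.0000: term = 444.019288
  t = 6.0000: term = 583.687327
  t = 7.0000: term = 32502.531716
Convexity = (1/P) * sum = 34192.290782 / 769.650170 = 44.425756


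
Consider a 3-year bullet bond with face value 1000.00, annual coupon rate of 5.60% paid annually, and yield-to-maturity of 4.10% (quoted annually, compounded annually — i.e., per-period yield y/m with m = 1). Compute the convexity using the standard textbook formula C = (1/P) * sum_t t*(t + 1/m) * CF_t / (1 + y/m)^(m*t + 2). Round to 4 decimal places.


Coupon per period c = face * coupon_rate / m = 56.000000
Periods per year m = 1; per-period yield y/m = 0.041000
Number of cashflows N = 3
Cashflows (t years, CF_t, discount factor 1/(1+y/m)^(m*t), PV):
  t = 1.0000: CF_t = 56.000000, DF = 0.960615, PV = 53.794428
  t = 2.0000: CF_t = 56.000000, DF = 0.922781, PV = 51.675724
  t = 3.0000: CF_t = 1056.000000, DF = 0.886437, PV = 936.077334
Price P = sum_t PV_t = 1041.547487
Convexity numerator sum_t t*(t + 1/m) * CF_t / (1+y/m)^(m*t + 2):
  t = 1.0000: term = 99.280929
  t = 2.0000: term = 286.112189
  t = 3.0000: term = 10365.530090
Convexity = (1/P) * sum = 10750.923208 / 1041.547487 = 10.322067

Answer: Convexity = 10.3221


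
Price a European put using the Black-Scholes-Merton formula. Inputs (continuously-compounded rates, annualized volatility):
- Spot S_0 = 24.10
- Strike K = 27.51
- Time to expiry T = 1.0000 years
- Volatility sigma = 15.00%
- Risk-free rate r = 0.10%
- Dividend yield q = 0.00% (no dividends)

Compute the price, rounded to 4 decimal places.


Answer: Price = 3.7872

Derivation:
d1 = (ln(S/K) + (r - q + 0.5*sigma^2) * T) / (sigma * sqrt(T)) = -0.80058490
d2 = d1 - sigma * sqrt(T) = -0.95058490
exp(-rT) = 0.99900050; exp(-qT) = 1.00000000
P = K * exp(-rT) * N(-d2) - S_0 * exp(-qT) * N(-d1)
N(-d1) = 0.78831400; N(-d2) = 0.82909243
P = 27.5100 * 0.99900050 * 0.82909243 - 24.1000 * 1.00000000 * 0.78831400 = 3.7872


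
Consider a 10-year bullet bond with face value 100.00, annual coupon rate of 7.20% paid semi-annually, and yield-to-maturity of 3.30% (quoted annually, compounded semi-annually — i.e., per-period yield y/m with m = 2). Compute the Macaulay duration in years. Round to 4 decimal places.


Answer: Macaulay duration = 7.7003 years

Derivation:
Coupon per period c = face * coupon_rate / m = 3.600000
Periods per year m = 2; per-period yield y/m = 0.016500
Number of cashflows N = 20
Cashflows (t years, CF_t, discount factor 1/(1+y/m)^(m*t), PV):
  t = 0.5000: CF_t = 3.600000, DF = 0.983768, PV = 3.541564
  t = 1.0000: CF_t = 3.600000, DF = 0.967799, PV = 3.484077
  t = 1.5000: CF_t = 3.600000, DF = 0.952090, PV = 3.427523
  t = 2.0000: CF_t = 3.600000, DF = 0.936635, PV = 3.371887
  t = 2.5000: CF_t = 3.600000, DF = 0.921432, PV = 3.317154
  t = 3.0000: CF_t = 3.600000, DF = 0.906475, PV = 3.263309
  t = 3.5000: CF_t = 3.600000, DF = 0.891761, PV = 3.210338
  t = 4.0000: CF_t = 3.600000, DF = 0.877285, PV = 3.158228
  t = 4.5000: CF_t = 3.600000, DF = 0.863045, PV = 3.106963
  t = 5.0000: CF_t = 3.600000, DF = 0.849036, PV = 3.056530
  t = 5.5000: CF_t = 3.600000, DF = 0.835254, PV = 3.006916
  t = 6.0000: CF_t = 3.600000, DF = 0.821696, PV = 2.958107
  t = 6.5000: CF_t = 3.600000, DF = 0.808359, PV = 2.910091
  t = 7.0000: CF_t = 3.600000, DF = 0.795237, PV = 2.862854
  t = 7.5000: CF_t = 3.600000, DF = 0.782329, PV = 2.816383
  t = 8.0000: CF_t = 3.600000, DF = 0.769630, PV = 2.770667
  t = 8.5000: CF_t = 3.600000, DF = 0.757137, PV = 2.725693
  t = 9.0000: CF_t = 3.600000, DF = 0.744847, PV = 2.681449
  t = 9.5000: CF_t = 3.600000, DF = 0.732757, PV = 2.637924
  t = 10.0000: CF_t = 103.600000, DF = 0.720862, PV = 74.681339
Price P = sum_t PV_t = 132.988996
Macaulay numerator sum_t t * PV_t:
  t * PV_t at t = 0.5000: 1.770782
  t * PV_t at t = 1.0000: 3.484077
  t * PV_t at t = 1.5000: 5.141284
  t * PV_t at t = 2.0000: 6.743773
  t * PV_t at t = 2.5000: 8.292884
  t * PV_t at t = 3.0000: 9.789927
  t * PV_t at t = 3.5000: 11.236185
  t * PV_t at t = 4.0000: 12.632911
  t * PV_t at t = 4.5000: 13.981333
  t * PV_t at t = 5.0000: 15.282650
  t * PV_t at t = 5.5000: 16.538038
  t * PV_t at t = 6.0000: 17.748643
  t * PV_t at t = 6.5000: 18.915589
  t * PV_t at t = 7.0000: 20.039975
  t * PV_t at t = 7.5000: 21.122875
  t * PV_t at t = 8.0000: 22.165338
  t * PV_t at t = 8.5000: 23.168393
  t * PV_t at t = 9.0000: 24.133045
  t * PV_t at t = 9.5000: 25.060275
  t * PV_t at t = 10.0000: 746.813390
Macaulay duration D = (sum_t t * PV_t) / P = 1024.061366 / 132.988996 = 7.700347


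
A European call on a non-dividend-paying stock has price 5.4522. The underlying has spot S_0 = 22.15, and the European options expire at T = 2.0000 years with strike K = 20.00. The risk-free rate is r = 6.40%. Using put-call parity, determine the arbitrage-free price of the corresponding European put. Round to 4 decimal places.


Answer: Put price = 0.8993

Derivation:
Put-call parity: C - P = S_0 * exp(-qT) - K * exp(-rT).
S_0 * exp(-qT) = 22.1500 * 1.00000000 = 22.15000000
K * exp(-rT) = 20.0000 * 0.87985338 = 17.59706758
P = C - S*exp(-qT) + K*exp(-rT)
P = 5.4522 - 22.15000000 + 17.59706758 = 0.8993


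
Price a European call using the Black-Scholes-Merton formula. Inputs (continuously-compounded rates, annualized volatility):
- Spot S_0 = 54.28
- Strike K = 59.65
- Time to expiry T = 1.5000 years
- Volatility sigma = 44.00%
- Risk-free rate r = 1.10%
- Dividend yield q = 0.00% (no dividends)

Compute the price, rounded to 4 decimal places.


Answer: Price = 9.9213

Derivation:
d1 = (ln(S/K) + (r - q + 0.5*sigma^2) * T) / (sigma * sqrt(T)) = 0.12500133
d2 = d1 - sigma * sqrt(T) = -0.41388641
exp(-rT) = 0.98363538; exp(-qT) = 1.00000000
C = S_0 * exp(-qT) * N(d1) - K * exp(-rT) * N(d2)
N(d1) = 0.54973875; N(d2) = 0.33947865
C = 54.2800 * 1.00000000 * 0.54973875 - 59.6500 * 0.98363538 * 0.33947865 = 9.9213


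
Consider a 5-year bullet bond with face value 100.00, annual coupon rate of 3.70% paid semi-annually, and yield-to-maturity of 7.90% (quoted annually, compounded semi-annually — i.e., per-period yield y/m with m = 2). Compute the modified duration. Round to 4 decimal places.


Coupon per period c = face * coupon_rate / m = 1.850000
Periods per year m = 2; per-period yield y/m = 0.039500
Number of cashflows N = 10
Cashflows (t years, CF_t, discount factor 1/(1+y/m)^(m*t), PV):
  t = 0.5000: CF_t = 1.850000, DF = 0.962001, PV = 1.779702
  t = 1.0000: CF_t = 1.850000, DF = 0.925446, PV = 1.712075
  t = 1.5000: CF_t = 1.850000, DF = 0.890280, PV = 1.647018
  t = 2.0000: CF_t = 1.850000, DF = 0.856450, PV = 1.584433
  t = 2.5000: CF_t = 1.850000, DF = 0.823906, PV = 1.524226
  t = 3.0000: CF_t = 1.850000, DF = 0.792598, PV = 1.466307
  t = 3.5000: CF_t = 1.850000, DF = 0.762480, PV = 1.410588
  t = 4.0000: CF_t = 1.850000, DF = 0.733507, PV = 1.356987
  t = 4.5000: CF_t = 1.850000, DF = 0.705634, PV = 1.305423
  t = 5.0000: CF_t = 101.850000, DF = 0.678821, PV = 69.137886
Price P = sum_t PV_t = 82.924644
First compute Macaulay numerator sum_t t * PV_t:
  t * PV_t at t = 0.5000: 0.889851
  t * PV_t at t = 1.0000: 1.712075
  t * PV_t at t = 1.5000: 2.470526
  t * PV_t at t = 2.0000: 3.168865
  t * PV_t at t = 2.5000: 3.810564
  t * PV_t at t = 3.0000: 4.398920
  t * PV_t at t = 3.5000: 4.937059
  t * PV_t at t = 4.0000: 5.427949
  t * PV_t at t = 4.5000: 5.874404
  t * PV_t at t = 5.0000: 345.689430
Macaulay duration D = 378.379643 / 82.924644 = 4.562934
Modified duration = D / (1 + y/m) = 4.562934 / (1 + 0.039500) = 4.389547

Answer: Modified duration = 4.3895


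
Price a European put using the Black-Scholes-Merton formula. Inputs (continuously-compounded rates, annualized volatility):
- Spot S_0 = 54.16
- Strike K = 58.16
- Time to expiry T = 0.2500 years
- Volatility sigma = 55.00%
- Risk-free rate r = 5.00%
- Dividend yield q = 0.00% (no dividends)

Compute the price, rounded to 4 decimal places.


d1 = (ln(S/K) + (r - q + 0.5*sigma^2) * T) / (sigma * sqrt(T)) = -0.07615529
d2 = d1 - sigma * sqrt(T) = -0.35115529
exp(-rT) = 0.98757780; exp(-qT) = 1.00000000
P = K * exp(-rT) * N(-d2) - S_0 * exp(-qT) * N(-d1)
N(-d1) = 0.53035222; N(-d2) = 0.63726407
P = 58.1600 * 0.98757780 * 0.63726407 - 54.1600 * 1.00000000 * 0.53035222 = 7.8790

Answer: Price = 7.8790


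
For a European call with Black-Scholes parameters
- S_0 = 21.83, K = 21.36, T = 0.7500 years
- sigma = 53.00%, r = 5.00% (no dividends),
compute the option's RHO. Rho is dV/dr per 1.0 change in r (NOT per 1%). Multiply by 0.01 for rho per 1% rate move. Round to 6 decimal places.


Answer: Rho = 7.098320

Derivation:
d1 = 0.3586165586; d2 = -0.1003769054
phi(d1) = 0.3740965158; exp(-qT) = 1.0000000000; exp(-rT) = 0.9631944177
N(d2) = 0.4600225520
Rho = K*T*exp(-rT)*N(d2) = 21.3600 * 0.7500 * 0.9631944177 * 0.4600225520 = 7.098320


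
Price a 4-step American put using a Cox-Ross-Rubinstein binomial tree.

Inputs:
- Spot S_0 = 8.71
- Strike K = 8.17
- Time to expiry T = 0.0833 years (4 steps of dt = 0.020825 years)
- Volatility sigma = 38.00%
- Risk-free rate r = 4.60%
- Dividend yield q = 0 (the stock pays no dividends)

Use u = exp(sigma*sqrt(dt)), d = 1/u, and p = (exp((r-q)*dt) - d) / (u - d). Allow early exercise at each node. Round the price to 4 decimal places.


dt = T/N = 0.020825
u = exp(sigma*sqrt(dt)) = 1.056369; d = 1/u = 0.946639
p = (exp((r-q)*dt) - d) / (u - d) = 0.495028
Discount per step: exp(-r*dt) = 0.999043
Stock lattice S(k, i) with i counting down-moves:
  k=0: S(0,0) = 8.7100
  k=1: S(1,0) = 9.2010; S(1,1) = 8.2452
  k=2: S(2,0) = 9.7196; S(2,1) = 8.7100; S(2,2) = 7.8053
  k=3: S(3,0) = 10.2675; S(3,1) = 9.2010; S(3,2) = 8.2452; S(3,3) = 7.3888
  k=4: S(4,0) = 10.8463; S(4,1) = 9.7196; S(4,2) = 8.7100; S(4,3) = 7.8053; S(4,4) = 6.9945
Terminal payoffs V(N, i) = max(K - S_T, 0):
  V(4,0) = 0.000000; V(4,1) = 0.000000; V(4,2) = 0.000000; V(4,3) = 0.364745; V(4,4) = 1.175511
Backward induction: V(k, i) = exp(-r*dt) * [p * V(k+1, i) + (1-p) * V(k+1, i+1)]; then take max(V_cont, immediate exercise) for American.
  V(3,0) = exp(-r*dt) * [p*0.000000 + (1-p)*0.000000] = 0.000000; exercise = 0.000000; V(3,0) = max -> 0.000000
  V(3,1) = exp(-r*dt) * [p*0.000000 + (1-p)*0.000000] = 0.000000; exercise = 0.000000; V(3,1) = max -> 0.000000
  V(3,2) = exp(-r*dt) * [p*0.000000 + (1-p)*0.364745] = 0.184010; exercise = 0.000000; V(3,2) = max -> 0.184010
  V(3,3) = exp(-r*dt) * [p*0.364745 + (1-p)*1.175511] = 0.773418; exercise = 0.781240; V(3,3) = max -> 0.781240
  V(2,0) = exp(-r*dt) * [p*0.000000 + (1-p)*0.000000] = 0.000000; exercise = 0.000000; V(2,0) = max -> 0.000000
  V(2,1) = exp(-r*dt) * [p*0.000000 + (1-p)*0.184010] = 0.092831; exercise = 0.000000; V(2,1) = max -> 0.092831
  V(2,2) = exp(-r*dt) * [p*0.184010 + (1-p)*0.781240] = 0.485129; exercise = 0.364745; V(2,2) = max -> 0.485129
  V(1,0) = exp(-r*dt) * [p*0.000000 + (1-p)*0.092831] = 0.046832; exercise = 0.000000; V(1,0) = max -> 0.046832
  V(1,1) = exp(-r*dt) * [p*0.092831 + (1-p)*0.485129] = 0.290652; exercise = 0.000000; V(1,1) = max -> 0.290652
  V(0,0) = exp(-r*dt) * [p*0.046832 + (1-p)*0.290652] = 0.169791; exercise = 0.000000; V(0,0) = max -> 0.169791

Answer: Price = V(0,0) = 0.1698


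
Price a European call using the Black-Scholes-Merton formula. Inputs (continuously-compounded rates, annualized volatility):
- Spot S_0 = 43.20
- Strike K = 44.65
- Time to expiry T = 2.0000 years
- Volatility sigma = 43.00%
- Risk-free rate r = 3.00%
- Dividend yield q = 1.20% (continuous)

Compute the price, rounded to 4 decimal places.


Answer: Price = 10.1243

Derivation:
d1 = (ln(S/K) + (r - q + 0.5*sigma^2) * T) / (sigma * sqrt(T)) = 0.30896651
d2 = d1 - sigma * sqrt(T) = -0.29914533
exp(-rT) = 0.94176453; exp(-qT) = 0.97628571
C = S_0 * exp(-qT) * N(d1) - K * exp(-rT) * N(d2)
N(d1) = 0.62132650; N(d2) = 0.38241458
C = 43.2000 * 0.97628571 * 0.62132650 - 44.6500 * 0.94176453 * 0.38241458 = 10.1243


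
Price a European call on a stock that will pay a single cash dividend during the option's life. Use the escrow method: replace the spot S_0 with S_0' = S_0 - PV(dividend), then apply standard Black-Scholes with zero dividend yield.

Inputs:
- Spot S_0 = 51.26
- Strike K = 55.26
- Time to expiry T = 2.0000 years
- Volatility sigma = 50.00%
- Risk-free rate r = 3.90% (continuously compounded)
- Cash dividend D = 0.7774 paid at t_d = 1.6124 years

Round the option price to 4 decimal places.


Answer: Price = 13.7534

Derivation:
PV(D) = D * exp(-r * t_d) = 0.7774 * 0.93905277 = 0.73001963
S_0' = S_0 - PV(D) = 51.2600 - 0.73001963 = 50.52998037
d1 = (ln(S_0'/K) + (r + sigma^2/2)*T) / (sigma*sqrt(T)) = 0.33731470
d2 = d1 - sigma*sqrt(T) = -0.36979208
exp(-rT) = 0.92496443
N(d1) = 0.63206016; N(d2) = 0.35576871
C = S_0' * N(d1) - K * exp(-rT) * N(d2) = 50.52998037 * 0.63206016 - 55.2600 * 0.92496443 * 0.35576871 = 13.7534
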